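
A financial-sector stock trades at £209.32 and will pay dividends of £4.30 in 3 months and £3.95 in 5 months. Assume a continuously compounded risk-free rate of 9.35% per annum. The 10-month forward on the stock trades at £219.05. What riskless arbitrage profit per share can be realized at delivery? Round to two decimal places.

£1.42 per share

PV(dividends) I = 4.30·e^(−0.0935·3/12) + 3.95·e^(−0.0935·5/12) = 7.9997
Fair forward F* = (S − I)·e^(rT) = (209.32 − 7.9997)·e^0.077917 = 201.3203 × 1.081033 = 217.6339
Market £219.05 > fair 217.6339: forward overpriced → cash-and-carry (borrow at r, buy the stock and collect the dividends, short the forward).
Profit at T = |F_mkt − F*| = |219.05 − 217.6339| = £1.42 per share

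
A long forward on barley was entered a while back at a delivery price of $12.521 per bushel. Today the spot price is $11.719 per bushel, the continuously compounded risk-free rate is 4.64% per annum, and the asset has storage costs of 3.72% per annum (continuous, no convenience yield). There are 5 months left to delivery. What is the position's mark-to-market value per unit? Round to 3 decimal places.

Current fair forward for the remaining 5 months: F = S·e^((r + u)·T), (r + u) = 0.0464 + 0.0372 = 0.0836
F = 11.719 · e^(0.0836 × 5/12) = 11.719 × 1.035447 = 12.1344
Value of long forward = (F − K)·e^(−rT) = (12.1344 − 12.521) · e^(−0.0464·5/12)
= -0.3866 × 0.980852 = -0.379

-$0.379 per bushel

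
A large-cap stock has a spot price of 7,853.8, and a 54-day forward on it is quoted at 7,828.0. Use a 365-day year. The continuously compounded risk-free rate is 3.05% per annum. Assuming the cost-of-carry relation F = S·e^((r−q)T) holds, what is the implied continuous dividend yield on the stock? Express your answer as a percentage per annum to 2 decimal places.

From F = S·e^((r−q)T): (r − q) = ln(F/S)/T
ln(7828.0/7853.8) = ln(0.996715) = -0.003290
(r − q) = -0.003290 / (54/365) = -0.022238
q = r − ln(F/S)/T = 0.0305 + 0.022238 = 0.052738
q = 5.27%

5.27%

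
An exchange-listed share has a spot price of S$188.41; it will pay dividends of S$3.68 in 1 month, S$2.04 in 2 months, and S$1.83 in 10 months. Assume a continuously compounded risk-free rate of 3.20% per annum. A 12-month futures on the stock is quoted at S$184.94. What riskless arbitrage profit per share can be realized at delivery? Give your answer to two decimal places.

S$1.87 per share

PV(dividends) I = 3.68·e^(−0.0320·1/12) + 2.04·e^(−0.0320·2/12) + 1.83·e^(−0.0320·10/12) = 7.4812
Fair futures F* = (S − I)·e^(rT) = (188.41 − 7.4812)·e^0.032000 = 180.9288 × 1.032518 = 186.8122
Market S$184.94 < fair 186.8122: forward underpriced → reverse cash-and-carry (short the stock, invest proceeds at r, pay the dividends, go long the forward).
Profit at T = |F_mkt − F*| = |184.94 − 186.8122| = S$1.87 per share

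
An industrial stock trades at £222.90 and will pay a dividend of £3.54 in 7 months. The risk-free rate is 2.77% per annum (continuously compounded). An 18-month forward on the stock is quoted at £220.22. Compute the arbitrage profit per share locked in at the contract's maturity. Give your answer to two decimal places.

PV(dividends) I = 3.54·e^(−0.0277·7/12) = 3.4833
Fair forward F* = (S − I)·e^(rT) = (222.90 − 3.4833)·e^0.041550 = 219.4167 × 1.042425 = 228.7255
Market £220.22 < fair 228.7255: forward underpriced → reverse cash-and-carry (short the stock, invest proceeds at r, pay the dividends, go long the forward).
Profit at T = |F_mkt − F*| = |220.22 − 228.7255| = £8.51 per share

£8.51 per share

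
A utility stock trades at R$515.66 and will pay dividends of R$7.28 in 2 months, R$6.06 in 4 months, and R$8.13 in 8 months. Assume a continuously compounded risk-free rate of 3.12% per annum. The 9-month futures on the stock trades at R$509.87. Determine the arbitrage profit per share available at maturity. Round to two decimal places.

PV(dividends) I = 7.28·e^(−0.0312·2/12) + 6.06·e^(−0.0312·4/12) + 8.13·e^(−0.0312·8/12) = 21.2022
Fair futures F* = (S − I)·e^(rT) = (515.66 − 21.2022)·e^0.023400 = 494.4578 × 1.023676 = 506.1646
Market R$509.87 > fair 506.1646: forward overpriced → cash-and-carry (borrow at r, buy the stock and collect the dividends, short the forward).
Profit at T = |F_mkt − F*| = |509.87 − 506.1646| = R$3.71 per share

R$3.71 per share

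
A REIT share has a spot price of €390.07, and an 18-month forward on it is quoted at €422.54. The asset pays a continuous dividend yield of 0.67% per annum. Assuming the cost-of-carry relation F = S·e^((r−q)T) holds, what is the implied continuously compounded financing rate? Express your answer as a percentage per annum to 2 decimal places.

6.00%

From F = S·e^((r−q)T): (r − q) = ln(F/S)/T
ln(422.54/390.07) = ln(1.083241) = 0.079957
(r − q) = 0.079957 / (18/12) = 0.053305
r = ln(F/S)/T + q = 0.053305 + 0.0067 = 0.060005
r = 6.00%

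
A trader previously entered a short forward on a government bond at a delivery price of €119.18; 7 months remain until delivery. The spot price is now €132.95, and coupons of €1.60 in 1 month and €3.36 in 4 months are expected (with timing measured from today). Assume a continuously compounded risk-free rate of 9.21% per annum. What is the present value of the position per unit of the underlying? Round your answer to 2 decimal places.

-€15.16

PV(remaining coupons) I = 1.60·e^(−0.0921·1/12) + 3.36·e^(−0.0921·4/12) = 4.8462
Current forward F = (S − I)·e^(rT) = (132.95 − 4.8462)·e^(0.0921·7/12) = 128.1038 × 1.055194 = 135.1744
Value (long) = (F − K)·e^(−rT) = (135.1744 − 119.18) × 0.947693 = 15.1578
Short position value = −(long value) = -€15.16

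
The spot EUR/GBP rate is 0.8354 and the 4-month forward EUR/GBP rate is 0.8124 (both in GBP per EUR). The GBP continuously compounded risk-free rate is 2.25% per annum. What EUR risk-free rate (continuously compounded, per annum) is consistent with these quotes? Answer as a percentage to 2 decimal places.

10.63%

F = S·e^((r_GBP − r_EUR)T) ⇒ r_EUR = r_GBP − ln(F/S)/T
ln(0.8124/0.8354) = -0.027918; /(4/12) = -0.083754
r_EUR = 0.0225 + 0.083754 = 0.106254
r_EUR = 10.63%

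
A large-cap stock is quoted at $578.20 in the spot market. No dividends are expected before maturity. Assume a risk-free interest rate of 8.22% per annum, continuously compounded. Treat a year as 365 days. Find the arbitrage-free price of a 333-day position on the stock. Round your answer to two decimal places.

$623.23

F = S·e^(rT) = 578.20 · e^(0.0822 × 333/365)
= 578.20 · e^0.074993 = 578.20 × 1.077877
F = $623.23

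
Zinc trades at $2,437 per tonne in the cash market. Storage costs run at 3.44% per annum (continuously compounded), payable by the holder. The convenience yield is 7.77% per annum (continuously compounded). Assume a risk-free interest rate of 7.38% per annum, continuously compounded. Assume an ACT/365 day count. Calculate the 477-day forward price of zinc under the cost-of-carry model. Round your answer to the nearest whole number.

Net carry = r + u − y = 0.0738 + 0.0344 − 0.0777 = 0.0305
F = S·e^((r+u−y)T) = 2437 · e^(0.0305 × 477/365) = 2437 · e^0.039859
= 2437 × 1.040664 = $2,536 per tonne

$2,536 per tonne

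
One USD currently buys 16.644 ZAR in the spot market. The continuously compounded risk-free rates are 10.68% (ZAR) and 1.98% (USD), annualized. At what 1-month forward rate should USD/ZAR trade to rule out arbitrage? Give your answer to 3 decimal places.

16.765

F = S·e^((r_ZAR − r_USD)T) = 16.644 · e^((0.1068 − 0.0198) × 1/12)
= 16.644 · e^0.007250 = 16.644 × 1.007276
F = 16.765 ZAR per USD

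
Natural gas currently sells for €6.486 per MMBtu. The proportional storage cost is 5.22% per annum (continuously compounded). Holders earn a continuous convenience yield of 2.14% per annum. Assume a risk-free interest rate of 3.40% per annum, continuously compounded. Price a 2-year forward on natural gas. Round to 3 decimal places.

€7.383 per MMBtu

Net carry = r + u − y = 0.0340 + 0.0522 − 0.0214 = 0.0648
F = S·e^((r+u−y)T) = 6.486 · e^(0.0648 × 2) = 6.486 · e^0.129600
= 6.486 × 1.138373 = €7.383 per MMBtu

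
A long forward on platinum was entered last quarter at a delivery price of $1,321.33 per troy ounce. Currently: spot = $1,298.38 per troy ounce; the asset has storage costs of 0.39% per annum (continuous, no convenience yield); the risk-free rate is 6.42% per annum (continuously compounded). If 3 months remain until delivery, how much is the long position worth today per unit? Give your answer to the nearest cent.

-$0.65 per troy ounce

Current fair forward for the remaining 3 months: F = S·e^((r + u)·T), (r + u) = 0.0642 + 0.0039 = 0.0681
F = 1298.38 · e^(0.0681 × 3/12) = 1298.38 × 1.01717075 = 1320.6742
Value of long forward = (F − K)·e^(−rT) = (1320.6742 − 1321.33) · e^(−0.0642·3/12)
= -0.6558 × 0.98407811 = -0.65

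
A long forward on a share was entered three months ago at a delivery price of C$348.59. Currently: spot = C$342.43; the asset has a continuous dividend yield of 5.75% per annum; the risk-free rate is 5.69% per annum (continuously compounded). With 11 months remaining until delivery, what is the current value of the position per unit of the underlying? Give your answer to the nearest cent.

Current fair forward for the remaining 11 months: F = S·e^((r − q)·T), (r − q) = 0.0569 − 0.0575 = -0.0006
F = 342.43 · e^(-0.0006 × 11/12) = 342.43 × 0.999450 = 342.2417
Value of long forward = (F − K)·e^(−rT) = (342.2417 − 348.59) · e^(−0.0569·11/12)
= -6.3483 × 0.949179 = -6.03

-C$6.03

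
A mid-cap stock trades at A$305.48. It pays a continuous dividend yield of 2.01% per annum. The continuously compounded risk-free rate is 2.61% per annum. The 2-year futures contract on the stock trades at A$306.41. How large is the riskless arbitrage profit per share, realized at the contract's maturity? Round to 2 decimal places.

Fair futures: F* = S·e^(carry·T), with carry = (r − q) = 0.0261 − 0.0201 = 0.0060
F* = 305.48 · e^(0.0060 × 2) = 305.48 · e^0.012000 = 305.48 × 1.012072 = A$309.1678
Market A$306.41 < fair A$309.1678: forward underpriced → reverse cash-and-carry (short spot, go long the forward).
At maturity, profit = |F_mkt − F*| = |306.41 − 309.1678| = A$2.76 per share

A$2.76 per share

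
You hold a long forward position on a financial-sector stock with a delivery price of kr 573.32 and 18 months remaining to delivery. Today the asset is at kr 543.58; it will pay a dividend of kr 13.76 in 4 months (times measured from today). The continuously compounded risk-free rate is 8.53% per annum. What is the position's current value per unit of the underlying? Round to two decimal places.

PV(remaining dividends) I = 13.76·e^(−0.0853·4/12) = 13.3743
Current forward F = (S − I)·e^(rT) = (543.58 − 13.3743)·e^(0.0853·18/12) = 530.2057 × 1.136496 = 602.5767
Value (long) = (F − K)·e^(−rT) = (602.5767 − 573.32) × 0.879897 = 25.7429
Value = kr 25.74

kr 25.74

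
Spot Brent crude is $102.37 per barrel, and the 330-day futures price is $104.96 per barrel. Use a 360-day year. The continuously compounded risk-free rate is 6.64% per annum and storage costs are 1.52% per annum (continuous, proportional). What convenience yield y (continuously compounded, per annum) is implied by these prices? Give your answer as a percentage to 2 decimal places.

F = S·e^((r+u−y)T) ⇒ (r+u−y) = ln(F/S)/T
ln(104.96/102.37) = 0.024986; /T ⇒ 0.027257
y = r + u − ln(F/S)/T = 0.0664 + 0.0152 − 0.027257 = 0.054343
y = 5.43%

5.43%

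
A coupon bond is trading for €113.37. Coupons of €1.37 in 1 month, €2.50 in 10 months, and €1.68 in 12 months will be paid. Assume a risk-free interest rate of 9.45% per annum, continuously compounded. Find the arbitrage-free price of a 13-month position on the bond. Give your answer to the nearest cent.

PV(coupons) I = 1.37·e^(−0.0945·1/12) + 2.50·e^(−0.0945·10/12) + 1.68·e^(−0.0945·12/12)
I = 1.3593 + 2.3107 + 1.5285 = 5.1985
F = (S − I)·e^(rT) = (113.37 − 5.1985) · e^(0.0945·13/12)
= 108.1715 · e^0.102375 = 108.1715 × 1.107799 = €119.83

€119.83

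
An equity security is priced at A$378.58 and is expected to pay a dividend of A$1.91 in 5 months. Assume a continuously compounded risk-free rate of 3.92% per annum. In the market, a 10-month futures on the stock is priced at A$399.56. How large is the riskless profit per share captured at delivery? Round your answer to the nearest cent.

A$10.35 per share

PV(dividends) I = 1.91·e^(−0.0392·5/12) = 1.8791
Fair futures F* = (S − I)·e^(rT) = (378.58 − 1.8791)·e^0.032667 = 376.7009 × 1.033206 = 389.2096
Market A$399.56 > fair 389.2096: forward overpriced → cash-and-carry (borrow at r, buy the stock and collect the dividends, short the forward).
Profit at T = |F_mkt − F*| = |399.56 − 389.2096| = A$10.35 per share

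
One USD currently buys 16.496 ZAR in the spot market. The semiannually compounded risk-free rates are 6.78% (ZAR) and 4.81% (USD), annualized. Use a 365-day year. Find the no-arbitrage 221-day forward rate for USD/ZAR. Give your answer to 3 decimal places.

By covered interest parity, F = S · (1+r_ZAR/2)^(2T) / (1+r_USD/2)^(2T)
= 16.496 × 1.041197 / 1.029197 = 16.496 × 1.011660
F = 16.688 ZAR per USD

16.688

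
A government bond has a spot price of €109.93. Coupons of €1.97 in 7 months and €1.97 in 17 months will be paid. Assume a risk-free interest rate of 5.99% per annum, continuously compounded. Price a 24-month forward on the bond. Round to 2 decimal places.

€119.74

PV(coupons) I = 1.97·e^(−0.0599·7/12) + 1.97·e^(−0.0599·17/12)
I = 1.9024 + 1.8097 = 3.7121
F = (S − I)·e^(rT) = (109.93 − 3.7121) · e^(0.0599·24/12)
= 106.2179 · e^0.119800 = 106.2179 × 1.127271 = €119.74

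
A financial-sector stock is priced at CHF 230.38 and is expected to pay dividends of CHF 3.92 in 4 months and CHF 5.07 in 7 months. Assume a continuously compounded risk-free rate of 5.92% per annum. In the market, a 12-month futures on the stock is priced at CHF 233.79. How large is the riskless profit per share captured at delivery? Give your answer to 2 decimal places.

PV(dividends) I = 3.92·e^(−0.0592·4/12) + 5.07·e^(−0.0592·7/12) = 8.7413
Fair futures F* = (S − I)·e^(rT) = (230.38 − 8.7413)·e^0.059200 = 221.6387 × 1.060987 = 235.1558
Market CHF 233.79 < fair 235.1558: forward underpriced → reverse cash-and-carry (short the stock, invest proceeds at r, pay the dividends, go long the forward).
Profit at T = |F_mkt − F*| = |233.79 − 235.1558| = CHF 1.37 per share

CHF 1.37 per share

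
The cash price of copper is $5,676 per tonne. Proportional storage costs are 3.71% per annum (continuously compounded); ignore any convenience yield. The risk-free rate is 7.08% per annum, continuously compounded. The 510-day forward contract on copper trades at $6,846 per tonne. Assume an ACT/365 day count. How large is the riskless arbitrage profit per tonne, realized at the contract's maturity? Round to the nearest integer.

Fair forward: F* = S·e^(carry·T), with carry = (r + u) = 0.0708 + 0.0371 = 0.1079
F* = 5676 · e^(0.1079 × 510/365) = 5676 · e^0.150764 = 5676 × 1.162722 = $6599.6101
Market $6846 > fair $6599.6101: forward overpriced → cash-and-carry (buy spot, short the forward).
At maturity, profit = |F_mkt − F*| = |6846 − 6599.6101| = $246 per tonne

$246 per tonne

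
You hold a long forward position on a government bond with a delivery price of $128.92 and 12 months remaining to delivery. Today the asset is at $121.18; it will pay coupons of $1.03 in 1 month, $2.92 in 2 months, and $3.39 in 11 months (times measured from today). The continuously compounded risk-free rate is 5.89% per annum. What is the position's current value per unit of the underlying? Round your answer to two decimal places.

-$7.49

PV(remaining coupons) I = 1.03·e^(−0.0589·1/12) + 2.92·e^(−0.0589·2/12) + 3.39·e^(−0.0589·11/12) = 7.1283
Current forward F = (S − I)·e^(rT) = (121.18 − 7.1283)·e^(0.0589·12/12) = 114.0517 × 1.060669 = 120.9711
Value (long) = (F − K)·e^(−rT) = (120.9711 − 128.92) × 0.942801 = -7.4942
Value = -$7.49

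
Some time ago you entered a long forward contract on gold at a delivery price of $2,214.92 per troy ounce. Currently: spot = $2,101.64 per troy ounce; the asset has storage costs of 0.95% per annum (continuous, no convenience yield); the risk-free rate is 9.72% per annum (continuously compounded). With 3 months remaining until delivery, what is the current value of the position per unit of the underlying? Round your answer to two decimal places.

Current fair forward for the remaining 3 months: F = S·e^((r + u)·T), (r + u) = 0.0972 + 0.0095 = 0.1067
F = 2101.64 · e^(0.1067 × 3/12) = 2101.64 × 1.02703396 = 2158.4557
Value of long forward = (F − K)·e^(−rT) = (2158.4557 − 2214.92) · e^(−0.0972·3/12)
= -56.4643 × 0.97599287 = -55.11

-$55.11 per troy ounce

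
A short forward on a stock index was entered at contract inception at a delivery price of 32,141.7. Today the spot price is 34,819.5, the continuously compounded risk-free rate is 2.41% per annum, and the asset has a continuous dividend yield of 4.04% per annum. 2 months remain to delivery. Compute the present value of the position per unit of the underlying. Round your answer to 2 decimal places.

Current fair forward for the remaining 2 months: F = S·e^((r − q)·T), (r − q) = 0.0241 − 0.0404 = -0.0163
F = 34819.5 · e^(-0.0163 × 2/12) = 34819.5 × 0.99728702 = 34725.0354
Value of long forward = (F − K)·e^(−rT) = (34725.0354 − 32141.7) · e^(−0.0241·2/12)
= 2583.3354 × 0.99599139 = 2572.98
Short position value = −(long value) = -2572.98

-2572.98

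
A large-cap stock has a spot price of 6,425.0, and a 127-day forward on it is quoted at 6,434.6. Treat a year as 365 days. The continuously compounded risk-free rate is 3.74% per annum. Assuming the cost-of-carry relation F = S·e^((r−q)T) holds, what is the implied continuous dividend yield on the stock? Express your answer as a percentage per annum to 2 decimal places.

3.31%

From F = S·e^((r−q)T): (r − q) = ln(F/S)/T
ln(6434.6/6425.0) = ln(1.001494) = 0.001493
(r − q) = 0.001493 / (127/365) = 0.004291
q = r − ln(F/S)/T = 0.0374 − 0.004291 = 0.033109
q = 3.31%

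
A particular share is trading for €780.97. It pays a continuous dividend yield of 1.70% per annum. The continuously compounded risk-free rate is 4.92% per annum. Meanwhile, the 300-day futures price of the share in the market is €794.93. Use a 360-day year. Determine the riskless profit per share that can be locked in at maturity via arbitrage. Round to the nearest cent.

Fair futures: F* = S·e^(carry·T), with carry = (r − q) = 0.0492 − 0.0170 = 0.0322
F* = 780.97 · e^(0.0322 × 300/360) = 780.97 · e^0.026833 = 780.97 × 1.027196 = €802.2093
Market €794.93 < fair €802.2093: forward underpriced → reverse cash-and-carry (short spot, go long the forward).
At maturity, profit = |F_mkt − F*| = |794.93 − 802.2093| = €7.28 per share

€7.28 per share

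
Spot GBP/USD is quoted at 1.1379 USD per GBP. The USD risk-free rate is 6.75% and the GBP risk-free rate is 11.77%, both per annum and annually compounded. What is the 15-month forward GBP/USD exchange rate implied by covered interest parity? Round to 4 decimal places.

1.0744

By covered interest parity, F = S · (1+r_USD)^T / (1+r_GBP)^T
= 1.1379 × 1.085075 / 1.149229 = 1.1379 × 0.944176
F = 1.0744 USD per GBP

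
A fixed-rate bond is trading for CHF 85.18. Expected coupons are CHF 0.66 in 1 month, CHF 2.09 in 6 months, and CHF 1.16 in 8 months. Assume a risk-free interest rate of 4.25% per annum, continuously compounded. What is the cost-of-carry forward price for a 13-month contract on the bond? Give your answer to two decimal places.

CHF 85.18

PV(coupons) I = 0.66·e^(−0.0425·1/12) + 2.09·e^(−0.0425·6/12) + 1.16·e^(−0.0425·8/12)
I = 0.6577 + 2.0461 + 1.1276 = 3.8314
F = (S − I)·e^(rT) = (85.18 − 3.8314) · e^(0.0425·13/12)
= 81.3486 · e^0.046042 = 81.3486 × 1.047118 = CHF 85.18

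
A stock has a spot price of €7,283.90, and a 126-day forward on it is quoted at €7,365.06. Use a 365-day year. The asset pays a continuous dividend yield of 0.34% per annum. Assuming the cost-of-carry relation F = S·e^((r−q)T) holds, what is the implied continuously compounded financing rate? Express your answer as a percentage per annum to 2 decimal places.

3.55%

From F = S·e^((r−q)T): (r − q) = ln(F/S)/T
ln(7365.06/7283.90) = ln(1.011142) = 0.011080
(r − q) = 0.011080 / (126/365) = 0.032097
r = ln(F/S)/T + q = 0.032097 + 0.0034 = 0.035497
r = 3.55%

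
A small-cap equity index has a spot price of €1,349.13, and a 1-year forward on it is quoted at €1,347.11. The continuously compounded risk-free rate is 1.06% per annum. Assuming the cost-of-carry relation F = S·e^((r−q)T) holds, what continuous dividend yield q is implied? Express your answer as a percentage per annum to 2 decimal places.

1.21%

From F = S·e^((r−q)T): (r − q) = ln(F/S)/T
ln(1347.11/1349.13) = ln(0.998503) = -0.001498
(r − q) = -0.001498 / (1) = -0.001498
q = r − ln(F/S)/T = 0.0106 + 0.001498 = 0.012098
q = 1.21%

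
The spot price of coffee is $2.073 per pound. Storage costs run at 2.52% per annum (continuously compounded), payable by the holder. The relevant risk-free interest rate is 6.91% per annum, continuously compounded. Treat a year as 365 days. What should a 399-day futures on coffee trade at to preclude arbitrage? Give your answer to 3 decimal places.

Net carry = r + u − y = 0.0691 + 0.0252 − 0.0000 = 0.0943
F = S·e^((r+u−y)T) = 2.073 · e^(0.0943 × 399/365) = 2.073 · e^0.103084
= 2.073 × 1.108585 = $2.298 per pound

$2.298 per pound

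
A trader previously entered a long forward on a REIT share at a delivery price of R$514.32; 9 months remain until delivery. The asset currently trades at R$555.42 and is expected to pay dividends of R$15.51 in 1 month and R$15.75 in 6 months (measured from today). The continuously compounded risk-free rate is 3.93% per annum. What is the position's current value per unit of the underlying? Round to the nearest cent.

PV(remaining dividends) I = 15.51·e^(−0.0393·1/12) + 15.75·e^(−0.0393·6/12) = 30.9028
Current forward F = (S − I)·e^(rT) = (555.42 − 30.9028)·e^(0.0393·9/12) = 524.5172 × 1.029914 = 540.2076
Value (long) = (F − K)·e^(−rT) = (540.2076 − 514.32) × 0.970955 = 25.1357
Value = R$25.14

R$25.14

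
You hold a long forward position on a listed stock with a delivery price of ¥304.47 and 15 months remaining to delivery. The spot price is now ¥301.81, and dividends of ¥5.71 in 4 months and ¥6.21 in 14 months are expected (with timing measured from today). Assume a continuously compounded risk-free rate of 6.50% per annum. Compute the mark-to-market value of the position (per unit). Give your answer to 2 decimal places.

PV(remaining dividends) I = 5.71·e^(−0.0650·4/12) + 6.21·e^(−0.0650·14/12) = 11.3441
Current forward F = (S − I)·e^(rT) = (301.81 − 11.3441)·e^(0.0650·15/12) = 290.4659 × 1.084642 = 315.0515
Value (long) = (F − K)·e^(−rT) = (315.0515 − 304.47) × 0.921963 = 9.7558
Value = ¥9.76

¥9.76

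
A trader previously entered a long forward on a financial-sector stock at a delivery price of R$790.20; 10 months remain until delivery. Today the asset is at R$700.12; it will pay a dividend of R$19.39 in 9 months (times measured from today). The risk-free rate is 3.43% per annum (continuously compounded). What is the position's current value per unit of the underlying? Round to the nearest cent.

PV(remaining dividends) I = 19.39·e^(−0.0343·9/12) = 18.8976
Current forward F = (S − I)·e^(rT) = (700.12 − 18.8976)·e^(0.0343·10/12) = 681.2224 × 1.028996 = 700.9751
Value (long) = (F − K)·e^(−rT) = (700.9751 − 790.20) × 0.971821 = -86.7106
Value = -R$86.71

-R$86.71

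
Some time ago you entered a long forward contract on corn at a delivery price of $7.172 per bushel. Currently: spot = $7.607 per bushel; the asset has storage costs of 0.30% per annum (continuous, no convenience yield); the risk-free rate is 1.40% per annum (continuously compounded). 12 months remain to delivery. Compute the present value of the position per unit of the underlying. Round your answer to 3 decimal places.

Current fair forward for the remaining 12 months: F = S·e^((r + u)·T), (r + u) = 0.0140 + 0.0030 = 0.0170
F = 7.607 · e^(0.0170 × 12/12) = 7.607 × 1.017145 = 7.7374
Value of long forward = (F − K)·e^(−rT) = (7.7374 − 7.172) · e^(−0.0140·12/12)
= 0.5654 × 0.986098 = 0.558

$0.558 per bushel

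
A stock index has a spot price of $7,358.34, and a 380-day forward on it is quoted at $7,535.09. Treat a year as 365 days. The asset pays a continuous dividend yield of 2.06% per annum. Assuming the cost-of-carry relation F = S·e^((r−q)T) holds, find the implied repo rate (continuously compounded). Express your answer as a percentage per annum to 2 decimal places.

From F = S·e^((r−q)T): (r − q) = ln(F/S)/T
ln(7535.09/7358.34) = ln(1.024020) = 0.023736
(r − q) = 0.023736 / (380/365) = 0.022799
r = ln(F/S)/T + q = 0.022799 + 0.0206 = 0.043399
r = 4.34%

4.34%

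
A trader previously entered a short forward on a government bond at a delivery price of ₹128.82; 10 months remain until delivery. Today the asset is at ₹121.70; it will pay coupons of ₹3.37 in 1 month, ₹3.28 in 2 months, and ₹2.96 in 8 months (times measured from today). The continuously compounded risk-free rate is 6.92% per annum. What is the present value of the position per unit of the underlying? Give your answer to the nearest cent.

₹9.32

PV(remaining coupons) I = 3.37·e^(−0.0692·1/12) + 3.28·e^(−0.0692·2/12) + 2.96·e^(−0.0692·8/12) = 9.4196
Current forward F = (S − I)·e^(rT) = (121.70 − 9.4196)·e^(0.0692·10/12) = 112.2804 × 1.059362 = 118.9456
Value (long) = (F − K)·e^(−rT) = (118.9456 − 128.82) × 0.943965 = -9.3211
Short position value = −(long value) = ₹9.32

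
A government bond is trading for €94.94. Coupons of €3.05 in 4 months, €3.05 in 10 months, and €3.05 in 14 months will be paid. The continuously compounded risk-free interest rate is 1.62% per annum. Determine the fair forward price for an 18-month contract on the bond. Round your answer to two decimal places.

€88.02

PV(coupons) I = 3.05·e^(−0.0162·4/12) + 3.05·e^(−0.0162·10/12) + 3.05·e^(−0.0162·14/12)
I = 3.0336 + 3.0091 + 2.9929 = 9.0356
F = (S − I)·e^(rT) = (94.94 − 9.0356) · e^(0.0162·18/12)
= 85.9044 · e^0.024300 = 85.9044 × 1.024598 = €88.02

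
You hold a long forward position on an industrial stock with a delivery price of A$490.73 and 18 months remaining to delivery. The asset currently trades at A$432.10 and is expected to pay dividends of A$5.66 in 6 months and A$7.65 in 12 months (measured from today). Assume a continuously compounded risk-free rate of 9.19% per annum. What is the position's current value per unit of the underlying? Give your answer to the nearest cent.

-A$7.82

PV(remaining dividends) I = 5.66·e^(−0.0919·6/12) + 7.65·e^(−0.0919·12/12) = 12.3841
Current forward F = (S − I)·e^(rT) = (432.10 − 12.3841)·e^(0.0919·18/12) = 419.7159 × 1.147803 = 481.7512
Value (long) = (F − K)·e^(−rT) = (481.7512 − 490.73) × 0.871229 = -7.8226
Value = -A$7.82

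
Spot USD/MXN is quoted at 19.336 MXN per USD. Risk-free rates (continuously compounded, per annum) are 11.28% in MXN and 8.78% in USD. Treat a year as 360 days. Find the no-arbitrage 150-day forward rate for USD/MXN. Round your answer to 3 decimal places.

19.538

F = S·e^((r_MXN − r_USD)T) = 19.336 · e^((0.1128 − 0.0878) × 150/360)
= 19.336 · e^0.010417 = 19.336 × 1.010471
F = 19.538 MXN per USD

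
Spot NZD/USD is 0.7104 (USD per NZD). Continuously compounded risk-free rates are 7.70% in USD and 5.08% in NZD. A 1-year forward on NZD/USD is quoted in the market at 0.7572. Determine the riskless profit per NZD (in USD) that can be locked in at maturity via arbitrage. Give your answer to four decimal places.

Fair forward: F* = S·e^(carry·T), with carry = (r_USD − r_NZD) = 0.0770 − 0.0508 = 0.0262
F* = 0.7104 · e^(0.0262 × 1) = 0.7104 · e^0.026200 = 0.7104 × 1.026546 = 0.7293
Market 0.7572 > fair 0.7293: forward overpriced → cash-and-carry (buy spot, short the forward).
At maturity, profit = |F_mkt − F*| = |0.7572 − 0.7293| = 0.0279 per NZD (in USD)

0.0279 per NZD (in USD)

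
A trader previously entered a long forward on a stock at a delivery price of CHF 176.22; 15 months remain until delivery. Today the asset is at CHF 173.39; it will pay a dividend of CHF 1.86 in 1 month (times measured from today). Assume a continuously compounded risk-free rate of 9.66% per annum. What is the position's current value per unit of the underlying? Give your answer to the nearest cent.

CHF 15.37

PV(remaining dividends) I = 1.86·e^(−0.0966·1/12) = 1.8451
Current forward F = (S − I)·e^(rT) = (173.39 − 1.8451)·e^(0.0966·15/12) = 171.5449 × 1.128343 = 193.5615
Value (long) = (F − K)·e^(−rT) = (193.5615 − 176.22) × 0.886255 = 15.3690
Value = CHF 15.37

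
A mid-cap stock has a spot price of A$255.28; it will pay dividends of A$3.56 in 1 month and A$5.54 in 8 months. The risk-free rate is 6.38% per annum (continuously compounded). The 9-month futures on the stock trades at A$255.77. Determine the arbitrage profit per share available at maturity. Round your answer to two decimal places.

PV(dividends) I = 3.56·e^(−0.0638·1/12) + 5.54·e^(−0.0638·8/12) = 8.8504
Fair futures F* = (S − I)·e^(rT) = (255.28 − 8.8504)·e^0.047850 = 246.4296 × 1.049013 = 258.5079
Market A$255.77 < fair 258.5079: forward underpriced → reverse cash-and-carry (short the stock, invest proceeds at r, pay the dividends, go long the forward).
Profit at T = |F_mkt − F*| = |255.77 − 258.5079| = A$2.74 per share

A$2.74 per share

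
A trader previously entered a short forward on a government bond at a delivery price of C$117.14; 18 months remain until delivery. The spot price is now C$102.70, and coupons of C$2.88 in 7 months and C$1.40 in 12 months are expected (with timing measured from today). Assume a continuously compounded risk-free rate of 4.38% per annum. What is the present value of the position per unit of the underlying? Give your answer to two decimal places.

PV(remaining coupons) I = 2.88·e^(−0.0438·7/12) + 1.40·e^(−0.0438·12/12) = 4.1474
Current forward F = (S − I)·e^(rT) = (102.70 − 4.1474)·e^(0.0438·18/12) = 98.5526 × 1.067906 = 105.2449
Value (long) = (F − K)·e^(−rT) = (105.2449 − 117.14) × 0.936412 = -11.1387
Short position value = −(long value) = C$11.14

C$11.14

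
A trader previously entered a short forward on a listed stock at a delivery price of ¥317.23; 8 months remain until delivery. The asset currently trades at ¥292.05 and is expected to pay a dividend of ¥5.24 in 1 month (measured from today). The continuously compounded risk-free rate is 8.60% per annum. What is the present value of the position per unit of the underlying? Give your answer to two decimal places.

PV(remaining dividends) I = 5.24·e^(−0.0860·1/12) = 5.2026
Current forward F = (S − I)·e^(rT) = (292.05 − 5.2026)·e^(0.0860·8/12) = 286.8474 × 1.059009 = 303.7740
Value (long) = (F − K)·e^(−rT) = (303.7740 − 317.23) × 0.944279 = -12.7062
Short position value = −(long value) = ¥12.71

¥12.71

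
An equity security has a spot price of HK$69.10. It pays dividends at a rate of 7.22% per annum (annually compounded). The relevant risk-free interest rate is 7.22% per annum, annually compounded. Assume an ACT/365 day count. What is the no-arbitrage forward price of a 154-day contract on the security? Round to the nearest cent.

HK$69.10

F = S · (1+r)^T / (1+q)^T
= 69.10 × 1.029850 / 1.029850 = 69.10 × 1.000000
F = HK$69.10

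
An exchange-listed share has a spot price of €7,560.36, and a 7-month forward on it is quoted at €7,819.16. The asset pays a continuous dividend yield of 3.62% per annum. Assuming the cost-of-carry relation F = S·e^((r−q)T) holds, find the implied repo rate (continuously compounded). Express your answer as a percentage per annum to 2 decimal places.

9.39%

From F = S·e^((r−q)T): (r − q) = ln(F/S)/T
ln(7819.16/7560.36) = ln(1.034231) = 0.033658
(r − q) = 0.033658 / (7/12) = 0.057699
r = ln(F/S)/T + q = 0.057699 + 0.0362 = 0.093899
r = 9.39%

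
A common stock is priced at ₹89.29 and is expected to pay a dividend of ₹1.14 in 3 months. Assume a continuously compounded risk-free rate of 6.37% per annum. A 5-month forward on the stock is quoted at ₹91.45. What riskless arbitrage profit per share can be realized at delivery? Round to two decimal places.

PV(dividends) I = 1.14·e^(−0.0637·3/12) = 1.1220
Fair forward F* = (S − I)·e^(rT) = (89.29 − 1.1220)·e^0.026542 = 88.1680 × 1.026897 = 90.5395
Market ₹91.45 > fair 90.5395: forward overpriced → cash-and-carry (borrow at r, buy the stock and collect the dividends, short the forward).
Profit at T = |F_mkt − F*| = |91.45 − 90.5395| = ₹0.91 per share

₹0.91 per share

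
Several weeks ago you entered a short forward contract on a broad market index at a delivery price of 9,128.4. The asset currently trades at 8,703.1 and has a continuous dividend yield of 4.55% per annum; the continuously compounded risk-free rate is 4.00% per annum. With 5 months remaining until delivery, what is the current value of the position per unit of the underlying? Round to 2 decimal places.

437.86

Current fair forward for the remaining 5 months: F = S·e^((r − q)·T), (r − q) = 0.0400 − 0.0455 = -0.0055
F = 8703.1 · e^(-0.0055 × 5/12) = 8703.1 × 0.99771096 = 8683.1783
Value of long forward = (F − K)·e^(−rT) = (8683.1783 − 9128.4) · e^(−0.0400·5/12)
= -445.2217 × 0.98347145 = -437.86
Short position value = −(long value) = 437.86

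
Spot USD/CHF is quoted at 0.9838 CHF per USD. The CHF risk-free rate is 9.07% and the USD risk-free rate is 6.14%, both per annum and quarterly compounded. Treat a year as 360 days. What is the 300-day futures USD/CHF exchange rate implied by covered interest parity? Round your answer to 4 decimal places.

By covered interest parity, F = S · (1+r_CHF/4)^(4T) / (1+r_USD/4)^(4T)
= 0.9838 × 1.077603 / 1.052089 = 0.9838 × 1.024251
F = 1.0077 CHF per USD

1.0077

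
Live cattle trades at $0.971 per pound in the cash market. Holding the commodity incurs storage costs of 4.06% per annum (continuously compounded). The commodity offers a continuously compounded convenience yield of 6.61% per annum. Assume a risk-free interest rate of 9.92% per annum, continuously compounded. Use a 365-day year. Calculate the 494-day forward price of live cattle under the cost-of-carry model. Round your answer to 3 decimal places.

$1.073 per pound

Net carry = r + u − y = 0.0992 + 0.0406 − 0.0661 = 0.0737
F = S·e^((r+u−y)T) = 0.971 · e^(0.0737 × 494/365) = 0.971 · e^0.099747
= 0.971 × 1.104891 = $1.073 per pound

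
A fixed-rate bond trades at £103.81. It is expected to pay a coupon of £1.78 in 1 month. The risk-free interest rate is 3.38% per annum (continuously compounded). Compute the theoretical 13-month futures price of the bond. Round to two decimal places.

PV(coupons) I = 1.78·e^(−0.0338·1/12)
I = 1.7750
F = (S − I)·e^(rT) = (103.81 − 1.7750) · e^(0.0338·13/12)
= 102.0350 · e^0.036617 = 102.0350 × 1.037296 = £105.84

£105.84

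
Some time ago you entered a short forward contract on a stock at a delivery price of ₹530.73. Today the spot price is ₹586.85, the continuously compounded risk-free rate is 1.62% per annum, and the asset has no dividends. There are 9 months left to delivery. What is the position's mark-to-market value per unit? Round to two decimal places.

-₹62.53

Current fair forward for the remaining 9 months: F = S·e^(r·T), r = 0.0162
F = 586.85 · e^(0.0162 × 9/12) = 586.85 × 1.012224 = 594.0237
Value of long forward = (F − K)·e^(−rT) = (594.0237 − 530.73) · e^(−0.0162·9/12)
= 63.2937 × 0.987924 = 62.53
Short position value = −(long value) = -₹62.53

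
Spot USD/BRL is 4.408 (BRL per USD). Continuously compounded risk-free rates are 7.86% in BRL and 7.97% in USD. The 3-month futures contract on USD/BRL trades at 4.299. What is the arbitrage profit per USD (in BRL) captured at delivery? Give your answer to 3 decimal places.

0.108 per USD (in BRL)

Fair futures: F* = S·e^(carry·T), with carry = (r_BRL − r_USD) = 0.0786 − 0.0797 = -0.0011
F* = 4.408 · e^(-0.0011 × 3/12) = 4.408 · e^-0.000275 = 4.408 × 0.999725 = 4.4068
Market 4.299 < fair 4.4068: forward underpriced → reverse cash-and-carry (short spot, go long the forward).
At maturity, profit = |F_mkt − F*| = |4.299 − 4.4068| = 0.108 per USD (in BRL)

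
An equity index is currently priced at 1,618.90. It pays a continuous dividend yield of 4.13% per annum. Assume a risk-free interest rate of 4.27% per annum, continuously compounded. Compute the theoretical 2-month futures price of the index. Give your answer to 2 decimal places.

F = S·e^((r − q)T) = 1618.90 · e^((0.0427 − 0.0413) × 2/12)
= 1618.90 · e^0.00023333 = 1618.90 × 1.00023336
F = 1,619.28

1,619.28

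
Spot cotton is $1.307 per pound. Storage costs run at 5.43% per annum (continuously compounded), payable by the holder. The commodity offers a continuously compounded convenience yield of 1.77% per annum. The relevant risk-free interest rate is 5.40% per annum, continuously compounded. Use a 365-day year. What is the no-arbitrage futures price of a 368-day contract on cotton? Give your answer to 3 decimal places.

Net carry = r + u − y = 0.0540 + 0.0543 − 0.0177 = 0.0906
F = S·e^((r+u−y)T) = 1.307 · e^(0.0906 × 368/365) = 1.307 · e^0.091345
= 1.307 × 1.095647 = $1.432 per pound

$1.432 per pound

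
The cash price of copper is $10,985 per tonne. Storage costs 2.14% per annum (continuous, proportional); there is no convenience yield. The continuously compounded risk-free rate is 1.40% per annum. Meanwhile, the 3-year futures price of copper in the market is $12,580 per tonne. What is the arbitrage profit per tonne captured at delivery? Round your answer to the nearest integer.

Fair futures: F* = S·e^(carry·T), with carry = (r + u) = 0.0140 + 0.0214 = 0.0354
F* = 10985 · e^(0.0354 × 3) = 10985 · e^0.106200 = 10985 × 1.112044 = $12215.8033
Market $12580 > fair $12215.8033: forward overpriced → cash-and-carry (buy spot, short the forward).
At maturity, profit = |F_mkt − F*| = |12580 − 12215.8033| = $364 per tonne

$364 per tonne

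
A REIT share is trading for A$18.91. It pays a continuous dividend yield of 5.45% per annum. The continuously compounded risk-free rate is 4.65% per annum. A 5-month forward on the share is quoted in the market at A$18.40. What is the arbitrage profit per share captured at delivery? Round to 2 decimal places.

Fair forward: F* = S·e^(carry·T), with carry = (r − q) = 0.0465 − 0.0545 = -0.0080
F* = 18.91 · e^(-0.0080 × 5/12) = 18.91 · e^-0.003333 = 18.91 × 0.996673 = A$18.8471
Market A$18.40 < fair A$18.8471: forward underpriced → reverse cash-and-carry (short spot, go long the forward).
At maturity, profit = |F_mkt − F*| = |18.40 − 18.8471| = A$0.45 per share

A$0.45 per share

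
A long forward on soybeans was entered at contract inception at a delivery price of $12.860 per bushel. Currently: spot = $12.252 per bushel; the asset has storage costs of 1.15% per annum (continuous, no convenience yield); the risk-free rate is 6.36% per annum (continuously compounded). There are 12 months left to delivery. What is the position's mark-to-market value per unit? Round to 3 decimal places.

$0.326 per bushel

Current fair forward for the remaining 12 months: F = S·e^((r + u)·T), (r + u) = 0.0636 + 0.0115 = 0.0751
F = 12.252 · e^(0.0751 × 12/12) = 12.252 × 1.077992 = 13.2076
Value of long forward = (F − K)·e^(−rT) = (13.2076 − 12.860) · e^(−0.0636·12/12)
= 0.3476 × 0.938380 = 0.326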